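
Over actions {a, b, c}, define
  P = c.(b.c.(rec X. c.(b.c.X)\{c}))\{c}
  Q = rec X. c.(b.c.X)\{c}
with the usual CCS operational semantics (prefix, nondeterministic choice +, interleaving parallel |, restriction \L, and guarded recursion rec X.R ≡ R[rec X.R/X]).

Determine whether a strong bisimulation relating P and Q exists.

bisimilar

LTS(P): 3 reachable states
  m0 = c.(b.c.(rec X. c.(b.c.X)\{c}))\{c} | -c-> m1
  m1 = (b.c.(rec X. c.(b.c.X)\{c}))\{c} | -b-> m2
  m2 = (c.(rec X. c.(b.c.X)\{c}))\{c} | ∅
LTS(Q): 3 reachable states
  n0 = rec X. c.(b.c.X)\{c} | -c-> n1
  n1 = (b.c.(rec X. c.(b.c.X)\{c}))\{c} | -b-> n2
  n2 = (c.(rec X. c.(b.c.X)\{c}))\{c} | ∅
Partition-refinement fixed point:
  B0 = {m0, n0}
  B1 = {m1, n1}
  B2 = {m2, n2}
m0 ∈ B0, n0 ∈ B0 → same block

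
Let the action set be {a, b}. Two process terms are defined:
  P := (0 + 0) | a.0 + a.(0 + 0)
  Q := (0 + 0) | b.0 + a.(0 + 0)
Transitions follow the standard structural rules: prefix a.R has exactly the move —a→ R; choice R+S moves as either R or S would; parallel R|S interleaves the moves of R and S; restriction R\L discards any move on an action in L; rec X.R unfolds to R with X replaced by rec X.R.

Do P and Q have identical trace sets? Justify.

NO — witness ⟨b⟩

LTS(P): 3 reachable states
  m0 = (0 + 0) | a.0 + a.(0 + 0) | --a--▸ m1, --a--▸ m2
  m1 = (0 + 0) | 0 | deadlocked
  m2 = 0 + 0 | deadlocked
LTS(Q): 3 reachable states
  n0 = (0 + 0) | b.0 + a.(0 + 0) | --a--▸ n1, --b--▸ n2
  n1 = 0 + 0 | deadlocked
  n2 = (0 + 0) | 0 | deadlocked
Run σ = ⟨b⟩ on Q: start {n0}
  [1] b ⇒ {n2}
  — Q admits the full trace.
Run σ = ⟨b⟩ on P: start {m0}
  [1] b ⇒ ∅  — P cannot continue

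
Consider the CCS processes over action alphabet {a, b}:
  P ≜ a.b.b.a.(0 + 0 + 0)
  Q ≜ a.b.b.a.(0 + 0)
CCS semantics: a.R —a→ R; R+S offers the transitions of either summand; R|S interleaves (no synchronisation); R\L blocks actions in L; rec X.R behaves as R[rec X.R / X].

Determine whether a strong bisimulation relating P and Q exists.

bisimilar

LTS(P): 5 reachable states
  s0 = a.b.b.a.(0 + 0 + 0) ⊢ —a→ s1
  s1 = b.b.a.(0 + 0 + 0) ⊢ —b→ s2
  s2 = b.a.(0 + 0 + 0) ⊢ —b→ s3
  s3 = a.(0 + 0 + 0) ⊢ —a→ s4
  s4 = 0 + 0 + 0 ⊢ (no moves)
LTS(Q): 5 reachable states
  t0 = a.b.b.a.(0 + 0) ⊢ —a→ t1
  t1 = b.b.a.(0 + 0) ⊢ —b→ t2
  t2 = b.a.(0 + 0) ⊢ —b→ t3
  t3 = a.(0 + 0) ⊢ —a→ t4
  t4 = 0 + 0 ⊢ (no moves)
Coarsest stable partition (strong bisimilarity classes):
  B0 = {s0, t0}
  B1 = {s1, t1}
  B2 = {s2, t2}
  B3 = {s3, t3}
  B4 = {s4, t4}
s0 ∈ B0, t0 ∈ B0 → same block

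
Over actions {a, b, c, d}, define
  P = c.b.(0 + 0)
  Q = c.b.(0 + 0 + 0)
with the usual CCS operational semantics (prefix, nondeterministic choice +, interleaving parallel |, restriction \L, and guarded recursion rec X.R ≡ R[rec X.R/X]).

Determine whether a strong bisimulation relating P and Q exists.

P ~ Q

LTS(P): 3 reachable states
  s0 = c.b.(0 + 0) has moves —c→ s1
  s1 = b.(0 + 0) has moves —b→ s2
  s2 = 0 + 0 has moves ·
LTS(Q): 3 reachable states
  t0 = c.b.(0 + 0 + 0) has moves —c→ t1
  t1 = b.(0 + 0 + 0) has moves —b→ t2
  t2 = 0 + 0 + 0 has moves ·
Partition-refinement fixed point:
  B0 = {s0, t0}
  B1 = {s1, t1}
  B2 = {s2, t2}
s0 ∈ B0, t0 ∈ B0 → same block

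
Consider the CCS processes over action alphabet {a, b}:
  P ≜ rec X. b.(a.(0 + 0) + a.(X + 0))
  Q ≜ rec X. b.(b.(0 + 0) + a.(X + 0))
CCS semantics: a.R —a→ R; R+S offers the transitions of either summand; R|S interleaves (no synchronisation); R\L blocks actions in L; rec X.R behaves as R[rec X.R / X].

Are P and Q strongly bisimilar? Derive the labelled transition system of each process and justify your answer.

P ≁ Q

LTS(P): 4 reachable states
  p0 = rec X. b.(a.(0 + 0) + a.(X + 0)) :: -b-> p1
  p1 = a.(0 + 0) + a.((rec X. b.(a.(0 + 0) + a.(X + 0))) + 0) :: -a-> p2, -a-> p3
  p2 = (rec X. b.(a.(0 + 0) + a.(X + 0))) + 0 :: -b-> p1
  p3 = 0 + 0 :: (no moves)
LTS(Q): 4 reachable states
  q0 = rec X. b.(b.(0 + 0) + a.(X + 0)) :: -b-> q1
  q1 = b.(0 + 0) + a.((rec X. b.(b.(0 + 0) + a.(X + 0))) + 0) :: -a-> q2, -b-> q3
  q2 = (rec X. b.(b.(0 + 0) + a.(X + 0))) + 0 :: -b-> q1
  q3 = 0 + 0 :: (no moves)
Coarsest stable partition (strong bisimilarity classes):
  B0 = {p0, p2}
  B1 = {p1}
  B2 = {p3, q3}
  B3 = {q0, q2}
  B4 = {q1}
p0 ∈ B0, q0 ∈ B3 → different blocks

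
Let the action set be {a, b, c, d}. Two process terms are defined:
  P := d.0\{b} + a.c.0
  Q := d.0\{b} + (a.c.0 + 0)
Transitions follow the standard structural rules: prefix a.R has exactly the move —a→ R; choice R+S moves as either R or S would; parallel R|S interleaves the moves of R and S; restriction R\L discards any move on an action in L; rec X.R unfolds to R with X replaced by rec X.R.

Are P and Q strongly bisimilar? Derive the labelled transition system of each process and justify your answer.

P's transition system — 4 states:
  u0 = d.0\{b} + a.c.0 → —a→ u1, —d→ u2
  u1 = c.0 → —c→ u3
  u2 = 0\{b} → (no moves)
  u3 = 0 → (no moves)
Q's transition system — 4 states:
  v0 = d.0\{b} + (a.c.0 + 0) → —a→ v1, —d→ v2
  v1 = c.0 → —c→ v3
  v2 = 0\{b} → (no moves)
  v3 = 0 → (no moves)
Bisimilarity quotient blocks:
  B0 = {u0, v0}
  B1 = {u1, v1}
  B2 = {u2, u3, v2, v3}
u0 ∈ B0, v0 ∈ B0 → same block

bisimilar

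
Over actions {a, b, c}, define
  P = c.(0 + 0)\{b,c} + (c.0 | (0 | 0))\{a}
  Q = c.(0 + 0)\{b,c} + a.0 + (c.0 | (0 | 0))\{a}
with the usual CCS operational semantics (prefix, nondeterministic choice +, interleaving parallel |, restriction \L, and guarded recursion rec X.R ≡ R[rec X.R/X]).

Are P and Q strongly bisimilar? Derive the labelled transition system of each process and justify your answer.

Reachable graph of P (3 states):
  s0 = c.(0 + 0)\{b,c} + (c.0 | (0 | 0))\{a} → --c--▸ s1, --c--▸ s2
  s1 = (0 + 0)\{b,c} → deadlocked
  s2 = (0 | (0 | 0))\{a} → deadlocked
Reachable graph of Q (4 states):
  t0 = c.(0 + 0)\{b,c} + a.0 + (c.0 | (0 | 0))\{a} → --a--▸ t1, --c--▸ t2, --c--▸ t3
  t1 = 0 → deadlocked
  t2 = (0 + 0)\{b,c} → deadlocked
  t3 = (0 | (0 | 0))\{a} → deadlocked
Coarsest stable partition (strong bisimilarity classes):
  B0 = {s0}
  B1 = {s1, s2, t1, t2, t3}
  B2 = {t0}
s0 ∈ B0, t0 ∈ B2 → different blocks

P ≁ Q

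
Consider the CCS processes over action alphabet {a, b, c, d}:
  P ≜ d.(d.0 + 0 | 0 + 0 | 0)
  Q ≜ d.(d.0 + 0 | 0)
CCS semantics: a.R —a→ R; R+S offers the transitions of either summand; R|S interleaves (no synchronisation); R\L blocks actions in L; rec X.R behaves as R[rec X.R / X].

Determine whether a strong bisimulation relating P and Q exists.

YES

LTS(P): 3 reachable states
  s0 = d.(d.0 + 0 | 0 + 0 | 0) has moves ··d··> s1
  s1 = d.0 + 0 | 0 + 0 | 0 has moves ··d··> s2
  s2 = 0 has moves (no moves)
LTS(Q): 3 reachable states
  t0 = d.(d.0 + 0 | 0) has moves ··d··> t1
  t1 = d.0 + 0 | 0 has moves ··d··> t2
  t2 = 0 has moves (no moves)
Partition-refinement fixed point:
  B0 = {s0, t0}
  B1 = {s1, t1}
  B2 = {s2, t2}
s0 ∈ B0, t0 ∈ B0 → same block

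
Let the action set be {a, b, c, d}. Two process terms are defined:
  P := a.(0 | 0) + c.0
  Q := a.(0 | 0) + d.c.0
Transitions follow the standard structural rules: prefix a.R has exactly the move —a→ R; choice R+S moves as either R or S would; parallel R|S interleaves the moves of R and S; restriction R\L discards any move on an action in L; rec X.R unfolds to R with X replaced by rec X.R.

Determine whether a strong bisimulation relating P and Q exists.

P's transition system — 3 states:
  m0 = a.(0 | 0) + c.0 has moves =a=> m1, =c=> m2
  m1 = 0 | 0 has moves (no moves)
  m2 = 0 has moves (no moves)
Q's transition system — 4 states:
  n0 = a.(0 | 0) + d.c.0 has moves =a=> n1, =d=> n2
  n1 = 0 | 0 has moves (no moves)
  n2 = c.0 has moves =c=> n3
  n3 = 0 has moves (no moves)
Coarsest stable partition (strong bisimilarity classes):
  B0 = {m0}
  B1 = {m1, m2, n1, n3}
  B2 = {n0}
  B3 = {n2}
m0 ∈ B0, n0 ∈ B2 → different blocks

NO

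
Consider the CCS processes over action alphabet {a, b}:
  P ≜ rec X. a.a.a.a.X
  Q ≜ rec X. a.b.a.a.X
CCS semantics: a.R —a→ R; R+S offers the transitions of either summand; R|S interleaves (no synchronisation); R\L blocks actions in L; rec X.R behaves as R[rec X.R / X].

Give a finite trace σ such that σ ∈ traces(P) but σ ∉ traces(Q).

aa

P's transition system — 4 states:
  u0 = rec X. a.a.a.a.X | =a=> u1
  u1 = a.a.a.(rec X. a.a.a.a.X) | =a=> u2
  u2 = a.a.(rec X. a.a.a.a.X) | =a=> u3
  u3 = a.(rec X. a.a.a.a.X) | =a=> u0
Q's transition system — 4 states:
  v0 = rec X. a.b.a.a.X | =a=> v1
  v1 = b.a.a.(rec X. a.b.a.a.X) | =b=> v2
  v2 = a.a.(rec X. a.b.a.a.X) | =a=> v3
  v3 = a.(rec X. a.b.a.a.X) | =a=> v0
Executing aa from P (initial set {u0}):
  step 1 (a): {u1}
  step 2 (a): {u2}
  P completes σ.
Executing aa from Q (initial set {v0}):
  step 1 (a): {v1}
  step 2 (a): no successor for Q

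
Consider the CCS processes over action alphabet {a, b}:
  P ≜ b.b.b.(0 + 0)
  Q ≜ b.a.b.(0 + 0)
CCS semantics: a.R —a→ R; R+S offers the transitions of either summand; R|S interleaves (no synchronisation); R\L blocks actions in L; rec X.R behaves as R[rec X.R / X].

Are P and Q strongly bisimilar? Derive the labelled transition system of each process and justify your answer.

P ≁ Q

P's transition system — 4 states:
  s0 = b.b.b.(0 + 0) has moves -b-> s1
  s1 = b.b.(0 + 0) has moves -b-> s2
  s2 = b.(0 + 0) has moves -b-> s3
  s3 = 0 + 0 has moves ·
Q's transition system — 4 states:
  t0 = b.a.b.(0 + 0) has moves -b-> t1
  t1 = a.b.(0 + 0) has moves -a-> t2
  t2 = b.(0 + 0) has moves -b-> t3
  t3 = 0 + 0 has moves ·
Bisimilarity quotient blocks:
  B0 = {s0}
  B1 = {s1}
  B2 = {s2, t2}
  B3 = {s3, t3}
  B4 = {t0}
  B5 = {t1}
s0 ∈ B0, t0 ∈ B4 → different blocks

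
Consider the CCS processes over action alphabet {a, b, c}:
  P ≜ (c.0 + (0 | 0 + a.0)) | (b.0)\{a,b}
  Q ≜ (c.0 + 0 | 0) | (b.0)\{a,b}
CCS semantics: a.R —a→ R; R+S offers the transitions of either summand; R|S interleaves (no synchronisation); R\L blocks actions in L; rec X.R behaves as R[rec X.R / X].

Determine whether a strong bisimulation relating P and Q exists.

LTS(P): 2 reachable states
  u0 = (c.0 + (0 | 0 + a.0)) | (b.0)\{a,b} :: —a→ u1, —c→ u1
  u1 = 0 | (b.0)\{a,b} :: ∅
LTS(Q): 2 reachable states
  v0 = (c.0 + 0 | 0) | (b.0)\{a,b} :: —c→ v1
  v1 = 0 | (b.0)\{a,b} :: ∅
Bisimilarity quotient blocks:
  B0 = {u0}
  B1 = {u1, v1}
  B2 = {v0}
u0 ∈ B0, v0 ∈ B2 → different blocks

NO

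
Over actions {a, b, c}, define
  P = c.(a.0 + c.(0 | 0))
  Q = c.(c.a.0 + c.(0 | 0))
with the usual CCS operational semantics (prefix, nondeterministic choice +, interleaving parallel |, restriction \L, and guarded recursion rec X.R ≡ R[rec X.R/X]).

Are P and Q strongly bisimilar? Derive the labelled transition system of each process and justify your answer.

NO

LTS(P): 4 reachable states
  m0 = c.(a.0 + c.(0 | 0)) has moves --c--▸ m1
  m1 = a.0 + c.(0 | 0) has moves --a--▸ m2, --c--▸ m3
  m2 = 0 has moves ·
  m3 = 0 | 0 has moves ·
LTS(Q): 5 reachable states
  n0 = c.(c.a.0 + c.(0 | 0)) has moves --c--▸ n1
  n1 = c.a.0 + c.(0 | 0) has moves --c--▸ n2, --c--▸ n3
  n2 = 0 | 0 has moves ·
  n3 = a.0 has moves --a--▸ n4
  n4 = 0 has moves ·
Coarsest stable partition (strong bisimilarity classes):
  B0 = {m0}
  B1 = {m1}
  B2 = {m2, m3, n2, n4}
  B3 = {n0}
  B4 = {n1}
  B5 = {n3}
m0 ∈ B0, n0 ∈ B3 → different blocks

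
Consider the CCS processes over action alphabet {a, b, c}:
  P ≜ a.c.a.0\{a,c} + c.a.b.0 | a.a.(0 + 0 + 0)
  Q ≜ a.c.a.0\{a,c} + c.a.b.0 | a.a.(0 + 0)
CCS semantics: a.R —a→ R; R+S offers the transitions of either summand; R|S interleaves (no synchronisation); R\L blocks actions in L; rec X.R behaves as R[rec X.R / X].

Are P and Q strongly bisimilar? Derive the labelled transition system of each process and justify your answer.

YES

LTS(P): 15 reachable states
  s0 = a.c.a.0\{a,c} + c.a.b.0 | a.a.(0 + 0 + 0) has moves --a--▸ s1, --a--▸ s2, --c--▸ s3
  s1 = c.a.0\{a,c} has moves --c--▸ s4
  s2 = c.a.b.0 | a.(0 + 0 + 0) has moves --a--▸ s5, --c--▸ s6
  s3 = a.b.0 | a.a.(0 + 0 + 0) has moves --a--▸ s6, --a--▸ s7
  s4 = a.0\{a,c} has moves --a--▸ s8
  s5 = c.a.b.0 | (0 + 0 + 0) has moves --c--▸ s9
  s6 = a.b.0 | a.(0 + 0 + 0) has moves --a--▸ s10, --a--▸ s9
  s7 = b.0 | a.a.(0 + 0 + 0) has moves --a--▸ s10, --b--▸ s11
  s8 = 0\{a,c} has moves (no moves)
  s9 = a.b.0 | (0 + 0 + 0) has moves --a--▸ s12
  s10 = b.0 | a.(0 + 0 + 0) has moves --a--▸ s12, --b--▸ s13
  s11 = 0 | a.a.(0 + 0 + 0) has moves --a--▸ s13
  s12 = b.0 | (0 + 0 + 0) has moves --b--▸ s14
  s13 = 0 | a.(0 + 0 + 0) has moves --a--▸ s14
  s14 = 0 | (0 + 0 + 0) has moves (no moves)
LTS(Q): 15 reachable states
  t0 = a.c.a.0\{a,c} + c.a.b.0 | a.a.(0 + 0) has moves --a--▸ t1, --a--▸ t2, --c--▸ t3
  t1 = c.a.0\{a,c} has moves --c--▸ t4
  t2 = c.a.b.0 | a.(0 + 0) has moves --a--▸ t5, --c--▸ t6
  t3 = a.b.0 | a.a.(0 + 0) has moves --a--▸ t6, --a--▸ t7
  t4 = a.0\{a,c} has moves --a--▸ t8
  t5 = c.a.b.0 | (0 + 0) has moves --c--▸ t9
  t6 = a.b.0 | a.(0 + 0) has moves --a--▸ t10, --a--▸ t9
  t7 = b.0 | a.a.(0 + 0) has moves --a--▸ t10, --b--▸ t11
  t8 = 0\{a,c} has moves (no moves)
  t9 = a.b.0 | (0 + 0) has moves --a--▸ t12
  t10 = b.0 | a.(0 + 0) has moves --a--▸ t12, --b--▸ t13
  t11 = 0 | a.a.(0 + 0) has moves --a--▸ t13
  t12 = b.0 | (0 + 0) has moves --b--▸ t14
  t13 = 0 | a.(0 + 0) has moves --a--▸ t14
  t14 = 0 | (0 + 0) has moves (no moves)
Bisimilarity quotient blocks:
  B0 = {s0, t0}
  B1 = {s3, t3}
  B2 = {s6, t6}
  B3 = {s9, t9}
  B4 = {s12, t12}
  B5 = {s14, s8, t14, t8}
  B6 = {s10, t10}
  B7 = {s13, s4, t13, t4}
  B8 = {s7, t7}
  B9 = {s11, t11}
  B10 = {s1, t1}
  B11 = {s2, t2}
  B12 = {s5, t5}
s0 ∈ B0, t0 ∈ B0 → same block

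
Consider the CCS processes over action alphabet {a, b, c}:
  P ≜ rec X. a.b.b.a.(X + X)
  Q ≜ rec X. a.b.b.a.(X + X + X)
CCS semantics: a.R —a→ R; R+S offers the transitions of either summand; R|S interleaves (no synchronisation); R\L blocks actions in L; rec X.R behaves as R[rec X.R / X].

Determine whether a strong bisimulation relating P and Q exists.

bisimilar

LTS(P): 5 reachable states
  m0 = rec X. a.b.b.a.(X + X) → =a=> m1
  m1 = b.b.a.((rec X. a.b.b.a.(X + X)) + (rec X. a.b.b.a.(X + X))) → =b=> m2
  m2 = b.a.((rec X. a.b.b.a.(X + X)) + (rec X. a.b.b.a.(X + X))) → =b=> m3
  m3 = a.((rec X. a.b.b.a.(X + X)) + (rec X. a.b.b.a.(X + X))) → =a=> m4
  m4 = (rec X. a.b.b.a.(X + X)) + (rec X. a.b.b.a.(X + X)) → =a=> m1
LTS(Q): 5 reachable states
  n0 = rec X. a.b.b.a.(X + X + X) → =a=> n1
  n1 = b.b.a.((rec X. a.b.b.a.(X + X + X)) + (rec X. a.b.b.a.(X + X + X)) + (rec X. a.b.b.a.(X + X + X))) → =b=> n2
  n2 = b.a.((rec X. a.b.b.a.(X + X + X)) + (rec X. a.b.b.a.(X + X + X)) + (rec X. a.b.b.a.(X + X + X))) → =b=> n3
  n3 = a.((rec X. a.b.b.a.(X + X + X)) + (rec X. a.b.b.a.(X + X + X)) + (rec X. a.b.b.a.(X + X + X))) → =a=> n4
  n4 = (rec X. a.b.b.a.(X + X + X)) + (rec X. a.b.b.a.(X + X + X)) + (rec X. a.b.b.a.(X + X + X)) → =a=> n1
Bisimilarity quotient blocks:
  B0 = {m0, m4, n0, n4}
  B1 = {m1, n1}
  B2 = {m2, n2}
  B3 = {m3, n3}
m0 ∈ B0, n0 ∈ B0 → same block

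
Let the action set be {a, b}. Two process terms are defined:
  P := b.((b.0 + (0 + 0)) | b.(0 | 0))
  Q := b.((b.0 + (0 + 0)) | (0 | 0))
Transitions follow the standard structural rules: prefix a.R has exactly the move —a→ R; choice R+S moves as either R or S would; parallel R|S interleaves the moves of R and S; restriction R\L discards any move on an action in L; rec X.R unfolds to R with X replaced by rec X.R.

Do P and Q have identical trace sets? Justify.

NO — witness ⟨bbb⟩

P's transition system — 5 states:
  u0 = b.((b.0 + (0 + 0)) | b.(0 | 0)) :: =b=> u1
  u1 = (b.0 + (0 + 0)) | b.(0 | 0) :: =b=> u2, =b=> u3
  u2 = (b.0 + (0 + 0)) | (0 | 0) :: =b=> u4
  u3 = 0 | b.(0 | 0) :: =b=> u4
  u4 = 0 | (0 | 0) :: deadlocked
Q's transition system — 3 states:
  v0 = b.((b.0 + (0 + 0)) | (0 | 0)) :: =b=> v1
  v1 = (b.0 + (0 + 0)) | (0 | 0) :: =b=> v2
  v2 = 0 | (0 | 0) :: deadlocked
Run σ = ⟨bbb⟩ on P: start {u0}
  after b @ step 1: {u1}
  after b @ step 2: {u2, u3}
  after b @ step 3: {u4}
  — P admits the full trace.
Run σ = ⟨bbb⟩ on Q: start {v0}
  after b @ step 1: {v1}
  after b @ step 2: {v2}
  after b @ step 3: ∅  — Q cannot continue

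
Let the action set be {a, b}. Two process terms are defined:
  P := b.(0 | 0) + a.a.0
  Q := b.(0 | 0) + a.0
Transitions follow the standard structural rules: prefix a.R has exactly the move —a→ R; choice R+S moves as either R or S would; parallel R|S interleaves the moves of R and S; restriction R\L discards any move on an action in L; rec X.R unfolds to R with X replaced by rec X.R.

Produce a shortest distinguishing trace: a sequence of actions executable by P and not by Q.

aa

LTS(P): 4 reachable states
  p0 = b.(0 | 0) + a.a.0 | --a--▸ p1, --b--▸ p2
  p1 = a.0 | --a--▸ p3
  p2 = 0 | 0 | deadlocked
  p3 = 0 | deadlocked
LTS(Q): 3 reachable states
  q0 = b.(0 | 0) + a.0 | --a--▸ q1, --b--▸ q2
  q1 = 0 | deadlocked
  q2 = 0 | 0 | deadlocked
Run σ = ⟨aa⟩ on P: start {p0}
  step 1 (a): {p1}
  step 2 (a): {p3}
  P completes σ.
Run σ = ⟨aa⟩ on Q: start {q0}
  step 1 (a): {q1}
  step 2 (a): ∅  — Q cannot continue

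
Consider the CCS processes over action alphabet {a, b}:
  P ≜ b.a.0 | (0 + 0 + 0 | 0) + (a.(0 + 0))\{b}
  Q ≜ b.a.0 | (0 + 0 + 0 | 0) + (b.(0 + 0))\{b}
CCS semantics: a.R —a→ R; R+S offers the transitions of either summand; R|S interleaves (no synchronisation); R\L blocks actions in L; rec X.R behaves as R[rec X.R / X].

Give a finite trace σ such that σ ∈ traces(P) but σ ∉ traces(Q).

LTS(P): 4 reachable states
  p0 = b.a.0 | (0 + 0 + 0 | 0) + (a.(0 + 0))\{b} has moves —a→ p1, —b→ p2
  p1 = (0 + 0)\{b} has moves ·
  p2 = a.0 | (0 + 0 + 0 | 0) has moves —a→ p3
  p3 = 0 | (0 + 0 + 0 | 0) has moves ·
LTS(Q): 3 reachable states
  q0 = b.a.0 | (0 + 0 + 0 | 0) + (b.(0 + 0))\{b} has moves —b→ q1
  q1 = a.0 | (0 + 0 + 0 | 0) has moves —a→ q2
  q2 = 0 | (0 + 0 + 0 | 0) has moves ·
Run σ = ⟨a⟩ on P: start {p0}
  after a @ step 1: {p1}
  ✓ P
Run σ = ⟨a⟩ on Q: start {q0}
  after a @ step 1: no successor for Q

a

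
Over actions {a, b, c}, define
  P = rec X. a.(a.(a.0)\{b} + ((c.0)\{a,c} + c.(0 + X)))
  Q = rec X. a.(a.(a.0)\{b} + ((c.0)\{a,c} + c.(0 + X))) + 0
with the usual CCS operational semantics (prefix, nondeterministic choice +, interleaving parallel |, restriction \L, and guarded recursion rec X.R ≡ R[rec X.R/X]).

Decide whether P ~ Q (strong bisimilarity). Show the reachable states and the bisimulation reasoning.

P's transition system — 5 states:
  m0 = rec X. a.(a.(a.0)\{b} + ((c.0)\{a,c} + c.(0 + X))) has moves =a=> m1
  m1 = a.(a.0)\{b} + ((c.0)\{a,c} + c.(0 + (rec X. a.(a.(a.0)\{b} + ((c.0)\{a,c} + c.(0 + X)))))) has moves =a=> m2, =c=> m3
  m2 = (a.0)\{b} has moves =a=> m4
  m3 = 0 + (rec X. a.(a.(a.0)\{b} + ((c.0)\{a,c} + c.(0 + X)))) has moves =a=> m1
  m4 = 0\{b} has moves ∅
Q's transition system — 5 states:
  n0 = rec X. a.(a.(a.0)\{b} + ((c.0)\{a,c} + c.(0 + X))) + 0 has moves =a=> n1
  n1 = a.(a.0)\{b} + ((c.0)\{a,c} + c.(0 + (rec X. a.(a.(a.0)\{b} + ((c.0)\{a,c} + c.(0 + X))) + 0))) has moves =a=> n2, =c=> n3
  n2 = (a.0)\{b} has moves =a=> n4
  n3 = 0 + (rec X. a.(a.(a.0)\{b} + ((c.0)\{a,c} + c.(0 + X))) + 0) has moves =a=> n1
  n4 = 0\{b} has moves ∅
Bisimilarity quotient blocks:
  B0 = {m0, m3, n0, n3}
  B1 = {m1, n1}
  B2 = {m2, n2}
  B3 = {m4, n4}
m0 ∈ B0, n0 ∈ B0 → same block

YES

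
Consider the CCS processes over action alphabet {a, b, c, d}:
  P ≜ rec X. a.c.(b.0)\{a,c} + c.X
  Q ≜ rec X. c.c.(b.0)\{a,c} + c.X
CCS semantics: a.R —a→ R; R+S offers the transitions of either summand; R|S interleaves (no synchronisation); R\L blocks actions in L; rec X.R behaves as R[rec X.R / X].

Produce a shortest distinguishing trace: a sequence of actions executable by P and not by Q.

a

Reachable graph of P (4 states):
  p0 = rec X. a.c.(b.0)\{a,c} + c.X has moves --a--▸ p1, --c--▸ p0
  p1 = c.(b.0)\{a,c} has moves --c--▸ p2
  p2 = (b.0)\{a,c} has moves --b--▸ p3
  p3 = 0\{a,c} has moves stopped
Reachable graph of Q (4 states):
  q0 = rec X. c.c.(b.0)\{a,c} + c.X has moves --c--▸ q0, --c--▸ q1
  q1 = c.(b.0)\{a,c} has moves --c--▸ q2
  q2 = (b.0)\{a,c} has moves --b--▸ q3
  q3 = 0\{a,c} has moves stopped
Trace ⟨a⟩ through P, begin at {p0}:
  [1] a ⇒ {p1}
  P completes σ.
Trace ⟨a⟩ through Q, begin at {q0}:
  [1] a ⇒ ∅ (Q stuck)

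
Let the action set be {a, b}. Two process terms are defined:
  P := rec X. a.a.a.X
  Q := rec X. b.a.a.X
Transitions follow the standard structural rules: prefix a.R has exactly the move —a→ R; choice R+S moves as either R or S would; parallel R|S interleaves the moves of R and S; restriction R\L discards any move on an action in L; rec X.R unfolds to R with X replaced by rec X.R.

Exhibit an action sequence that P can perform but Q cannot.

Reachable graph of P (3 states):
  p0 = rec X. a.a.a.X has moves —a→ p1
  p1 = a.a.(rec X. a.a.a.X) has moves —a→ p2
  p2 = a.(rec X. a.a.a.X) has moves —a→ p0
Reachable graph of Q (3 states):
  q0 = rec X. b.a.a.X has moves —b→ q1
  q1 = a.a.(rec X. b.a.a.X) has moves —a→ q2
  q2 = a.(rec X. b.a.a.X) has moves —a→ q0
Executing a from P (initial set {p0}):
  [1] a ⇒ {p1}
  P completes σ.
Executing a from Q (initial set {q0}):
  [1] a ⇒ ∅  — Q cannot continue

a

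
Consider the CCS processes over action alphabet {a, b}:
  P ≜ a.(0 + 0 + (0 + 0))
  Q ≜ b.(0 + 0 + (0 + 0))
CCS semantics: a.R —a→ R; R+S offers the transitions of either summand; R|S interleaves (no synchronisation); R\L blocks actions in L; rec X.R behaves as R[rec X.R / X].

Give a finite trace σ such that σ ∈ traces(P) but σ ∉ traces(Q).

Reachable graph of P (2 states):
  m0 = a.(0 + 0 + (0 + 0)) | =a=> m1
  m1 = 0 + 0 + (0 + 0) | stopped
Reachable graph of Q (2 states):
  n0 = b.(0 + 0 + (0 + 0)) | =b=> n1
  n1 = 0 + 0 + (0 + 0) | stopped
Executing a from P (initial set {m0}):
  after a @ step 1: {m1}
  — P admits the full trace.
Executing a from Q (initial set {n0}):
  after a @ step 1: ∅ (Q stuck)

a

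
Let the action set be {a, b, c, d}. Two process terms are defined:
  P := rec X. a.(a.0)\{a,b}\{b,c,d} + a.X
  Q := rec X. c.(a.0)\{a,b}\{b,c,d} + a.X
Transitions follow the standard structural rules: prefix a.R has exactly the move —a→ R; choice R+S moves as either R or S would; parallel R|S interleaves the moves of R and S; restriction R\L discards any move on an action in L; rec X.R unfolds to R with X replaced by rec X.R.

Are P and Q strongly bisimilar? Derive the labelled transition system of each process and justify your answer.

NO

LTS(P): 2 reachable states
  m0 = rec X. a.(a.0)\{a,b}\{b,c,d} + a.X | =a=> m0, =a=> m1
  m1 = (a.0)\{a,b}\{b,c,d} | deadlocked
LTS(Q): 2 reachable states
  n0 = rec X. c.(a.0)\{a,b}\{b,c,d} + a.X | =a=> n0, =c=> n1
  n1 = (a.0)\{a,b}\{b,c,d} | deadlocked
Coarsest stable partition (strong bisimilarity classes):
  B0 = {m0}
  B1 = {m1, n1}
  B2 = {n0}
m0 ∈ B0, n0 ∈ B2 → different blocks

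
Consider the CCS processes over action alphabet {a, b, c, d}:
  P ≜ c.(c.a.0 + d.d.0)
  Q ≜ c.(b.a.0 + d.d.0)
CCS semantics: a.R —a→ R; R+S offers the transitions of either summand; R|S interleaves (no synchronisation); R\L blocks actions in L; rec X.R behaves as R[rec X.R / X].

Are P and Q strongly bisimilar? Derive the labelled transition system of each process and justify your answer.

Reachable graph of P (5 states):
  p0 = c.(c.a.0 + d.d.0) ⊢ --c--▸ p1
  p1 = c.a.0 + d.d.0 ⊢ --c--▸ p2, --d--▸ p3
  p2 = a.0 ⊢ --a--▸ p4
  p3 = d.0 ⊢ --d--▸ p4
  p4 = 0 ⊢ stopped
Reachable graph of Q (5 states):
  q0 = c.(b.a.0 + d.d.0) ⊢ --c--▸ q1
  q1 = b.a.0 + d.d.0 ⊢ --b--▸ q2, --d--▸ q3
  q2 = a.0 ⊢ --a--▸ q4
  q3 = d.0 ⊢ --d--▸ q4
  q4 = 0 ⊢ stopped
Partition-refinement fixed point:
  B0 = {p0}
  B1 = {p1}
  B2 = {p3, q3}
  B3 = {p4, q4}
  B4 = {p2, q2}
  B5 = {q0}
  B6 = {q1}
p0 ∈ B0, q0 ∈ B5 → different blocks

not bisimilar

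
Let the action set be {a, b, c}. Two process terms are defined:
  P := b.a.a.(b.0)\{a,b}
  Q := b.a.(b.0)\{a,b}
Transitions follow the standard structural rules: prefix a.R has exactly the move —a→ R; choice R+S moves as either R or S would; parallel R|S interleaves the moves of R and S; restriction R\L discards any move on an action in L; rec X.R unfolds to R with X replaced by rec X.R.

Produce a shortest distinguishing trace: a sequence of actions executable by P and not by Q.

P's transition system — 4 states:
  s0 = b.a.a.(b.0)\{a,b} → -b-> s1
  s1 = a.a.(b.0)\{a,b} → -a-> s2
  s2 = a.(b.0)\{a,b} → -a-> s3
  s3 = (b.0)\{a,b} → (no moves)
Q's transition system — 3 states:
  t0 = b.a.(b.0)\{a,b} → -b-> t1
  t1 = a.(b.0)\{a,b} → -a-> t2
  t2 = (b.0)\{a,b} → (no moves)
Run σ = ⟨baa⟩ on P: start {s0}
  step 1 (b): {s1}
  step 2 (a): {s2}
  step 3 (a): {s3}
  — P admits the full trace.
Run σ = ⟨baa⟩ on Q: start {t0}
  step 1 (b): {t1}
  step 2 (a): {t2}
  step 3 (a): ∅ (Q stuck)

baa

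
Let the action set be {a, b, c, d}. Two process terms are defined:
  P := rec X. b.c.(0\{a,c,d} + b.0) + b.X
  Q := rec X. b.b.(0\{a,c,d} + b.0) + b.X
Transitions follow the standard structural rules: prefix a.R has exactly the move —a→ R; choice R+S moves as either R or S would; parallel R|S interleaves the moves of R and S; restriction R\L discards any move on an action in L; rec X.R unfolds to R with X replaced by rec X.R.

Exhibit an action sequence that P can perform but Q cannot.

bc

P's transition system — 4 states:
  u0 = rec X. b.c.(0\{a,c,d} + b.0) + b.X ⊢ —b→ u0, —b→ u1
  u1 = c.(0\{a,c,d} + b.0) ⊢ —c→ u2
  u2 = 0\{a,c,d} + b.0 ⊢ —b→ u3
  u3 = 0 ⊢ deadlocked
Q's transition system — 4 states:
  v0 = rec X. b.b.(0\{a,c,d} + b.0) + b.X ⊢ —b→ v0, —b→ v1
  v1 = b.(0\{a,c,d} + b.0) ⊢ —b→ v2
  v2 = 0\{a,c,d} + b.0 ⊢ —b→ v3
  v3 = 0 ⊢ deadlocked
Executing bc from P (initial set {u0}):
  [1] b ⇒ {u0, u1}
  [2] c ⇒ {u2}
  ✓ P
Executing bc from Q (initial set {v0}):
  [1] b ⇒ {v0, v1}
  [2] c ⇒ ∅ (Q stuck)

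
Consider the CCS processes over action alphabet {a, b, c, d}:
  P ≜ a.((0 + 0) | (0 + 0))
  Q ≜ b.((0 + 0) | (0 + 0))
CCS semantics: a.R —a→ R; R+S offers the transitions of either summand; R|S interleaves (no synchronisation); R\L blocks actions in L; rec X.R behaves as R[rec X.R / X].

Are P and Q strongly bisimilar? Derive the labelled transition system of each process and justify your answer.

P ≁ Q

LTS(P): 2 reachable states
  p0 = a.((0 + 0) | (0 + 0)) → ··a··> p1
  p1 = (0 + 0) | (0 + 0) → deadlocked
LTS(Q): 2 reachable states
  q0 = b.((0 + 0) | (0 + 0)) → ··b··> q1
  q1 = (0 + 0) | (0 + 0) → deadlocked
Partition-refinement fixed point:
  B0 = {p0}
  B1 = {p1, q1}
  B2 = {q0}
p0 ∈ B0, q0 ∈ B2 → different blocks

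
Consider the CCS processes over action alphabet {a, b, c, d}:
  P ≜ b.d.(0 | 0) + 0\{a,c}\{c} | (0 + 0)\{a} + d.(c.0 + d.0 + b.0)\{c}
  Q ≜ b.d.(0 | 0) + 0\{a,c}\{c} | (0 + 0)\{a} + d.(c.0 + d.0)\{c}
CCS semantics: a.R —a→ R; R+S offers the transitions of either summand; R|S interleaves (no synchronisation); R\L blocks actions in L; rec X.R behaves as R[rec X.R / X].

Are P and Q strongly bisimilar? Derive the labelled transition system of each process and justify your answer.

not bisimilar

LTS(P): 5 reachable states
  u0 = b.d.(0 | 0) + 0\{a,c}\{c} | (0 + 0)\{a} + d.(c.0 + d.0 + b.0)\{c} :: -b-> u1, -d-> u2
  u1 = d.(0 | 0) :: -d-> u3
  u2 = (c.0 + d.0 + b.0)\{c} :: -b-> u4, -d-> u4
  u3 = 0 | 0 :: ∅
  u4 = 0\{c} :: ∅
LTS(Q): 5 reachable states
  v0 = b.d.(0 | 0) + 0\{a,c}\{c} | (0 + 0)\{a} + d.(c.0 + d.0)\{c} :: -b-> v1, -d-> v2
  v1 = d.(0 | 0) :: -d-> v3
  v2 = (c.0 + d.0)\{c} :: -d-> v4
  v3 = 0 | 0 :: ∅
  v4 = 0\{c} :: ∅
Coarsest stable partition (strong bisimilarity classes):
  B0 = {u0}
  B1 = {u2}
  B2 = {u3, u4, v3, v4}
  B3 = {u1, v1, v2}
  B4 = {v0}
u0 ∈ B0, v0 ∈ B4 → different blocks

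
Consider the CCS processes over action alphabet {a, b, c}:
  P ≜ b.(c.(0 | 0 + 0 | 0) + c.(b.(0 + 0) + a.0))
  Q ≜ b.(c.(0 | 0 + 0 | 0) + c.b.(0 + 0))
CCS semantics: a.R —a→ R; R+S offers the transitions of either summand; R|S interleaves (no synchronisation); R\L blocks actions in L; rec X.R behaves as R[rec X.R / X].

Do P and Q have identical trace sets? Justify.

LTS(P): 6 reachable states
  u0 = b.(c.(0 | 0 + 0 | 0) + c.(b.(0 + 0) + a.0)) → ··b··> u1
  u1 = c.(0 | 0 + 0 | 0) + c.(b.(0 + 0) + a.0) → ··c··> u2, ··c··> u3
  u2 = 0 | 0 + 0 | 0 → ∅
  u3 = b.(0 + 0) + a.0 → ··a··> u4, ··b··> u5
  u4 = 0 → ∅
  u5 = 0 + 0 → ∅
LTS(Q): 5 reachable states
  v0 = b.(c.(0 | 0 + 0 | 0) + c.b.(0 + 0)) → ··b··> v1
  v1 = c.(0 | 0 + 0 | 0) + c.b.(0 + 0) → ··c··> v2, ··c··> v3
  v2 = 0 | 0 + 0 | 0 → ∅
  v3 = b.(0 + 0) → ··b··> v4
  v4 = 0 + 0 → ∅
Executing bca from P (initial set {u0}):
  [1] b ⇒ {u1}
  [2] c ⇒ {u2, u3}
  [3] a ⇒ {u4}
  — P admits the full trace.
Executing bca from Q (initial set {v0}):
  [1] b ⇒ {v1}
  [2] c ⇒ {v2, v3}
  [3] a ⇒ ∅  — Q cannot continue

traces(P) ≠ traces(Q) — witness ⟨bca⟩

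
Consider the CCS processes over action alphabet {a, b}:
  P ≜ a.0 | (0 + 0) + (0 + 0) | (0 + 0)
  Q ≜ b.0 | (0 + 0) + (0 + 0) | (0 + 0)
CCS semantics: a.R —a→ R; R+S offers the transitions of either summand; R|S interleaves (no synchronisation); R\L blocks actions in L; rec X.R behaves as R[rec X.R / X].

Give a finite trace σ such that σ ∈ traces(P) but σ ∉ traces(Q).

a

Reachable graph of P (2 states):
  s0 = a.0 | (0 + 0) + (0 + 0) | (0 + 0) → -a-> s1
  s1 = 0 | (0 + 0) → stopped
Reachable graph of Q (2 states):
  t0 = b.0 | (0 + 0) + (0 + 0) | (0 + 0) → -b-> t1
  t1 = 0 | (0 + 0) → stopped
Trace ⟨a⟩ through P, begin at {s0}:
  [1] a ⇒ {s1}
  — P admits the full trace.
Trace ⟨a⟩ through Q, begin at {t0}:
  [1] a ⇒ ∅ (Q stuck)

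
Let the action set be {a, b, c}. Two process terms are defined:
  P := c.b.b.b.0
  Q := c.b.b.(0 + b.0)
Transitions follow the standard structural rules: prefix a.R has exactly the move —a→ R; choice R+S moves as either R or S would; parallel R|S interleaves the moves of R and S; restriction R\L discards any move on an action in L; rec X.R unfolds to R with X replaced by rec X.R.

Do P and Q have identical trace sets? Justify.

Reachable graph of P (5 states):
  m0 = c.b.b.b.0 ⊢ --c--▸ m1
  m1 = b.b.b.0 ⊢ --b--▸ m2
  m2 = b.b.0 ⊢ --b--▸ m3
  m3 = b.0 ⊢ --b--▸ m4
  m4 = 0 ⊢ ·
Reachable graph of Q (5 states):
  n0 = c.b.b.(0 + b.0) ⊢ --c--▸ n1
  n1 = b.b.(0 + b.0) ⊢ --b--▸ n2
  n2 = b.(0 + b.0) ⊢ --b--▸ n3
  n3 = 0 + b.0 ⊢ --b--▸ n4
  n4 = 0 ⊢ ·
Bisimilarity quotient blocks:
  B0 = {m0, n0}
  B1 = {m1, n1}
  B2 = {m2, n2}
  B3 = {m3, n3}
  B4 = {m4, n4}
m0 ∈ B0, n0 ∈ B0 → same block
Bisimilar ⇒ trace-equivalent.

YES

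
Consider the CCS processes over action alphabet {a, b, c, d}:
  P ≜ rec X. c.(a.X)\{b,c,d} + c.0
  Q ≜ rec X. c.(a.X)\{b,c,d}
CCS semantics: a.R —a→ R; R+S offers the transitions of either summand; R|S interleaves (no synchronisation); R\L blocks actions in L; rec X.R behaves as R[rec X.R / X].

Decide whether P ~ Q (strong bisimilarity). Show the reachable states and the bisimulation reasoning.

LTS(P): 4 reachable states
  p0 = rec X. c.(a.X)\{b,c,d} + c.0 :: =c=> p1, =c=> p2
  p1 = (a.(rec X. c.(a.X)\{b,c,d} + c.0))\{b,c,d} :: =a=> p3
  p2 = 0 :: ·
  p3 = (rec X. c.(a.X)\{b,c,d} + c.0)\{b,c,d} :: ·
LTS(Q): 3 reachable states
  q0 = rec X. c.(a.X)\{b,c,d} :: =c=> q1
  q1 = (a.(rec X. c.(a.X)\{b,c,d}))\{b,c,d} :: =a=> q2
  q2 = (rec X. c.(a.X)\{b,c,d})\{b,c,d} :: ·
Coarsest stable partition (strong bisimilarity classes):
  B0 = {p0}
  B1 = {p1, q1}
  B2 = {p2, p3, q2}
  B3 = {q0}
p0 ∈ B0, q0 ∈ B3 → different blocks

NO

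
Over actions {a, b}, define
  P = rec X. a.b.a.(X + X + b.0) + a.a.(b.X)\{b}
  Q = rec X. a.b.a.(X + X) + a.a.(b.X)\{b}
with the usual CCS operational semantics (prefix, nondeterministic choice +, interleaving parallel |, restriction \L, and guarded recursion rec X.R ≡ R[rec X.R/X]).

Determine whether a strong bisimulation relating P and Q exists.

not bisimilar

Reachable graph of P (7 states):
  p0 = rec X. a.b.a.(X + X + b.0) + a.a.(b.X)\{b} :: -a-> p1, -a-> p2
  p1 = a.(b.(rec X. a.b.a.(X + X + b.0) + a.a.(b.X)\{b}))\{b} :: -a-> p3
  p2 = b.a.((rec X. a.b.a.(X + X + b.0) + a.a.(b.X)\{b}) + (rec X. a.b.a.(X + X + b.0) + a.a.(b.X)\{b}) + b.0) :: -b-> p4
  p3 = (b.(rec X. a.b.a.(X + X + b.0) + a.a.(b.X)\{b}))\{b} :: stopped
  p4 = a.((rec X. a.b.a.(X + X + b.0) + a.a.(b.X)\{b}) + (rec X. a.b.a.(X + X + b.0) + a.a.(b.X)\{b}) + b.0) :: -a-> p5
  p5 = (rec X. a.b.a.(X + X + b.0) + a.a.(b.X)\{b}) + (rec X. a.b.a.(X + X + b.0) + a.a.(b.X)\{b}) + b.0 :: -a-> p1, -a-> p2, -b-> p6
  p6 = 0 :: stopped
Reachable graph of Q (6 states):
  q0 = rec X. a.b.a.(X + X) + a.a.(b.X)\{b} :: -a-> q1, -a-> q2
  q1 = a.(b.(rec X. a.b.a.(X + X) + a.a.(b.X)\{b}))\{b} :: -a-> q3
  q2 = b.a.((rec X. a.b.a.(X + X) + a.a.(b.X)\{b}) + (rec X. a.b.a.(X + X) + a.a.(b.X)\{b})) :: -b-> q4
  q3 = (b.(rec X. a.b.a.(X + X) + a.a.(b.X)\{b}))\{b} :: stopped
  q4 = a.((rec X. a.b.a.(X + X) + a.a.(b.X)\{b}) + (rec X. a.b.a.(X + X) + a.a.(b.X)\{b})) :: -a-> q5
  q5 = (rec X. a.b.a.(X + X) + a.a.(b.X)\{b}) + (rec X. a.b.a.(X + X) + a.a.(b.X)\{b}) :: -a-> q1, -a-> q2
Bisimilarity quotient blocks:
  B0 = {p0}
  B1 = {p2}
  B2 = {p4}
  B3 = {p5}
  B4 = {p1, q1}
  B5 = {p3, p6, q3}
  B6 = {q0, q5}
  B7 = {q2}
  B8 = {q4}
p0 ∈ B0, q0 ∈ B6 → different blocks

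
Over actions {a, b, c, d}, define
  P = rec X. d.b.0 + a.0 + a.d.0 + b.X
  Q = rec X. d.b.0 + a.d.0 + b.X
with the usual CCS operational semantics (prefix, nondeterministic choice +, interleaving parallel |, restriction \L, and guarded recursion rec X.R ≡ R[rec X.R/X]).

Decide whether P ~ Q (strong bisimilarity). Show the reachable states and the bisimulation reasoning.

LTS(P): 4 reachable states
  p0 = rec X. d.b.0 + a.0 + a.d.0 + b.X has moves -a-> p1, -a-> p2, -b-> p0, -d-> p3
  p1 = 0 has moves (no moves)
  p2 = d.0 has moves -d-> p1
  p3 = b.0 has moves -b-> p1
LTS(Q): 4 reachable states
  q0 = rec X. d.b.0 + a.d.0 + b.X has moves -a-> q1, -b-> q0, -d-> q2
  q1 = d.0 has moves -d-> q3
  q2 = b.0 has moves -b-> q3
  q3 = 0 has moves (no moves)
Bisimilarity quotient blocks:
  B0 = {p0}
  B1 = {p1, q3}
  B2 = {p3, q2}
  B3 = {p2, q1}
  B4 = {q0}
p0 ∈ B0, q0 ∈ B4 → different blocks

NO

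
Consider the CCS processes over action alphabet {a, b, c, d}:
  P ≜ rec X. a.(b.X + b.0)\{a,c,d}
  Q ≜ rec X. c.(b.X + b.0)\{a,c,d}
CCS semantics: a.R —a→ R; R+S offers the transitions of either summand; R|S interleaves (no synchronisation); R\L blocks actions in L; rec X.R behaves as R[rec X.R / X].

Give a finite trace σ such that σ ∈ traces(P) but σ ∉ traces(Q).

a

Reachable graph of P (4 states):
  m0 = rec X. a.(b.X + b.0)\{a,c,d} → —a→ m1
  m1 = (b.(rec X. a.(b.X + b.0)\{a,c,d}) + b.0)\{a,c,d} → —b→ m2, —b→ m3
  m2 = (rec X. a.(b.X + b.0)\{a,c,d})\{a,c,d} → ·
  m3 = 0\{a,c,d} → ·
Reachable graph of Q (4 states):
  n0 = rec X. c.(b.X + b.0)\{a,c,d} → —c→ n1
  n1 = (b.(rec X. c.(b.X + b.0)\{a,c,d}) + b.0)\{a,c,d} → —b→ n2, —b→ n3
  n2 = (rec X. c.(b.X + b.0)\{a,c,d})\{a,c,d} → ·
  n3 = 0\{a,c,d} → ·
Executing a from P (initial set {m0}):
  step 1 (a): {m1}
  P completes σ.
Executing a from Q (initial set {n0}):
  step 1 (a): no successor for Q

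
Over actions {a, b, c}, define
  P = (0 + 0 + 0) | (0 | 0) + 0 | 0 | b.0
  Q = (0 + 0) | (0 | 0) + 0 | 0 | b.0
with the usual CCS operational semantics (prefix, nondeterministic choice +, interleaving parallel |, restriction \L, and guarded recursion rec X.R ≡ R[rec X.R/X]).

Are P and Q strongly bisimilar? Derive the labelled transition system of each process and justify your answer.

P's transition system — 2 states:
  s0 = (0 + 0 + 0) | (0 | 0) + 0 | 0 | b.0 ⊢ --b--▸ s1
  s1 = 0 | 0 | 0 ⊢ ·
Q's transition system — 2 states:
  t0 = (0 + 0) | (0 | 0) + 0 | 0 | b.0 ⊢ --b--▸ t1
  t1 = 0 | 0 | 0 ⊢ ·
Bisimilarity quotient blocks:
  B0 = {s0, t0}
  B1 = {s1, t1}
s0 ∈ B0, t0 ∈ B0 → same block

bisimilar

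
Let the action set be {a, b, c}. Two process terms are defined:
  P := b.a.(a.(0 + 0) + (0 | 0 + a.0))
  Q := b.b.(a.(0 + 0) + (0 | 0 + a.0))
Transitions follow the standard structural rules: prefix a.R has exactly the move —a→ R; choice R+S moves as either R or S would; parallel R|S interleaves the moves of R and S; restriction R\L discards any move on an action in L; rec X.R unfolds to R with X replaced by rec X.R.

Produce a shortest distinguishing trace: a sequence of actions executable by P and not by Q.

ba

LTS(P): 5 reachable states
  s0 = b.a.(a.(0 + 0) + (0 | 0 + a.0)) → —b→ s1
  s1 = a.(a.(0 + 0) + (0 | 0 + a.0)) → —a→ s2
  s2 = a.(0 + 0) + (0 | 0 + a.0) → —a→ s3, —a→ s4
  s3 = 0 → stopped
  s4 = 0 + 0 → stopped
LTS(Q): 5 reachable states
  t0 = b.b.(a.(0 + 0) + (0 | 0 + a.0)) → —b→ t1
  t1 = b.(a.(0 + 0) + (0 | 0 + a.0)) → —b→ t2
  t2 = a.(0 + 0) + (0 | 0 + a.0) → —a→ t3, —a→ t4
  t3 = 0 → stopped
  t4 = 0 + 0 → stopped
Trace ⟨ba⟩ through P, begin at {s0}:
  after b @ step 1: {s1}
  after a @ step 2: {s2}
  — P admits the full trace.
Trace ⟨ba⟩ through Q, begin at {t0}:
  after b @ step 1: {t1}
  after a @ step 2: no successor for Q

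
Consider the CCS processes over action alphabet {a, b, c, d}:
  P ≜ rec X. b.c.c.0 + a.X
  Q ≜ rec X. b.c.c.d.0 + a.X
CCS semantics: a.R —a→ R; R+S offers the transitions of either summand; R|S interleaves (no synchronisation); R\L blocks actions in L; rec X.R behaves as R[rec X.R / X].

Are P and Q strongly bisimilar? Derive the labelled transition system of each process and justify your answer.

not bisimilar

P's transition system — 4 states:
  u0 = rec X. b.c.c.0 + a.X :: ··a··> u0, ··b··> u1
  u1 = c.c.0 :: ··c··> u2
  u2 = c.0 :: ··c··> u3
  u3 = 0 :: ·
Q's transition system — 5 states:
  v0 = rec X. b.c.c.d.0 + a.X :: ··a··> v0, ··b··> v1
  v1 = c.c.d.0 :: ··c··> v2
  v2 = c.d.0 :: ··c··> v3
  v3 = d.0 :: ··d··> v4
  v4 = 0 :: ·
Coarsest stable partition (strong bisimilarity classes):
  B0 = {u0}
  B1 = {u1}
  B2 = {u2}
  B3 = {u3, v4}
  B4 = {v0}
  B5 = {v1}
  B6 = {v2}
  B7 = {v3}
u0 ∈ B0, v0 ∈ B4 → different blocks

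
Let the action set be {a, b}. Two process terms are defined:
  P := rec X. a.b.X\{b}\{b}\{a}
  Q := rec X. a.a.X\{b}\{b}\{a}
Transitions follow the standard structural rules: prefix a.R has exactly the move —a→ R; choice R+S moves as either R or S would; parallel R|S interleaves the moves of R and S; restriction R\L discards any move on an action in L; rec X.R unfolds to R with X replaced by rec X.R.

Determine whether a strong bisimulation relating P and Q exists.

Reachable graph of P (3 states):
  p0 = rec X. a.b.X\{b}\{b}\{a} → ··a··> p1
  p1 = b.(rec X. a.b.X\{b}\{b}\{a})\{b}\{b}\{a} → ··b··> p2
  p2 = (rec X. a.b.X\{b}\{b}\{a})\{b}\{b}\{a} → ·
Reachable graph of Q (3 states):
  q0 = rec X. a.a.X\{b}\{b}\{a} → ··a··> q1
  q1 = a.(rec X. a.a.X\{b}\{b}\{a})\{b}\{b}\{a} → ··a··> q2
  q2 = (rec X. a.a.X\{b}\{b}\{a})\{b}\{b}\{a} → ·
Coarsest stable partition (strong bisimilarity classes):
  B0 = {p0}
  B1 = {p1}
  B2 = {p2, q2}
  B3 = {q0}
  B4 = {q1}
p0 ∈ B0, q0 ∈ B3 → different blocks

P ≁ Q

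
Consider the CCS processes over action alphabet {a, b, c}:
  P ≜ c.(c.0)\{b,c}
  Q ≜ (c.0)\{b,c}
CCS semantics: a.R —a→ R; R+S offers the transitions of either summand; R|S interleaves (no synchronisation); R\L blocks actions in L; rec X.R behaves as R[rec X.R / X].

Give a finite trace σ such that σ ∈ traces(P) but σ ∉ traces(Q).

LTS(P): 2 reachable states
  u0 = c.(c.0)\{b,c} has moves —c→ u1
  u1 = (c.0)\{b,c} has moves deadlocked
LTS(Q): 1 reachable states
  v0 = (c.0)\{b,c} has moves deadlocked
Executing c from P (initial set {u0}):
  [1] c ⇒ {u1}
  P completes σ.
Executing c from Q (initial set {v0}):
  [1] c ⇒ no successor for Q

c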